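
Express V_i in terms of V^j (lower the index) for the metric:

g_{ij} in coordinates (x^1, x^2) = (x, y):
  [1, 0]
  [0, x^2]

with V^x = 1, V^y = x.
V_i = g_{ij} V^j:
V_x = (1)(1) + (0)(x) = 1
V_y = (0)(1) + (x^2)(x) = x^3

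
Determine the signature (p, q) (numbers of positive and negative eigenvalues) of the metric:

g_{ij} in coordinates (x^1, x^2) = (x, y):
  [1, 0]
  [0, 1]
The metric is diagonal, so its eigenvalues are the diagonal entries: 1, 1 (at a generic point, where coordinate-dependent entries are positive).
2 positive, 0 negative.
(2, 0) - Riemannian (positive definite)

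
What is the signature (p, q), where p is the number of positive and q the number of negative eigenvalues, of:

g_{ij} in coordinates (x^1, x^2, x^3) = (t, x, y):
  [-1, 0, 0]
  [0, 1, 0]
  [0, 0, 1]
The metric is diagonal, so its eigenvalues are the diagonal entries: -1, 1, 1 (at a generic point, where coordinate-dependent entries are positive).
2 positive, 1 negative.
(2, 1) - Lorentzian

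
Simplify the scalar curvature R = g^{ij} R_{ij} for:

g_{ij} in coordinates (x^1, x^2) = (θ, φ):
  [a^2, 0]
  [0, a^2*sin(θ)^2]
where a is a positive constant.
Non-zero Christoffel symbols (Γ^k_{ij} = Γ^k_{ji}):
Γ^θ_{φ φ} = -sin(2*θ)/2
Γ^φ_{θ φ} = 1/tan(θ)
Ricci tensor (R_{ij} = R^k_{ikj}): R_{θθ} = 1, R_{θφ} = 0, R_{φφ} = sin(θ)^2
Inverse metric: g^{θθ} = 1/a^2, g^{φφ} = 1/(a^2*sin(θ)^2)
R = g^{ij} R_{ij} = (1/a^2)(1) + (1/(a^2*sin(θ)^2))(sin(θ)^2) = 2/a^2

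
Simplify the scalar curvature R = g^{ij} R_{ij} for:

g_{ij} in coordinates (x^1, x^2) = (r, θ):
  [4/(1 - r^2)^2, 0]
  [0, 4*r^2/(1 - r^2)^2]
Non-zero Christoffel symbols (Γ^k_{ij} = Γ^k_{ji}):
Γ^r_{r r} = 2*r/(1 - r^2)
Γ^r_{θ θ} = (r^3 + r)/(r^2 - 1)
Γ^θ_{r θ} = (-r^2 - 1)/(r^3 - r)
Ricci tensor (R_{ij} = R^k_{ikj}): R_{rr} = -4/(r^2 - 1)^2, R_{rθ} = 0, R_{θθ} = -4*r^2/(r^2 - 1)^2
Inverse metric: g^{rr} = (1 - r^2)^2/4, g^{θθ} = (1 - r^2)^2/(4*r^2)
R = g^{ij} R_{ij} = ((1 - r^2)^2/4)(-4/(r^2 - 1)^2) + ((1 - r^2)^2/(4*r^2))(-4*r^2/(r^2 - 1)^2) = -2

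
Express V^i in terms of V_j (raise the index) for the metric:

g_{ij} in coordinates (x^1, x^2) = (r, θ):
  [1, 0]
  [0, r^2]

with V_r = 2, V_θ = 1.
Inverse metric (diagonal): g^{rr} = 1, g^{θθ} = 1/r^2
V^i = g^{ij} V_j:
V^r = (1)(2) + (0)(1) = 2
V^θ = (0)(2) + (1/r^2)(1) = 1/r^2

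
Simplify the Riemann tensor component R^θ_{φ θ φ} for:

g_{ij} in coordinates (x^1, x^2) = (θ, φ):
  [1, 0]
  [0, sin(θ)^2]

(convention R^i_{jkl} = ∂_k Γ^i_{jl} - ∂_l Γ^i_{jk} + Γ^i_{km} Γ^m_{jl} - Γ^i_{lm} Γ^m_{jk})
Non-zero Christoffel symbols (Γ^k_{ij} = Γ^k_{ji}):
Γ^θ_{φ φ} = -sin(2*θ)/2
Γ^φ_{θ φ} = 1/tan(θ)
R^θ_{φ θ φ} = ∂_θ Γ^θ_{φ φ} - ∂_φ Γ^θ_{φ θ} + Γ^θ_{θ m} Γ^m_{φ φ} - Γ^θ_{φ m} Γ^m_{φ θ}
  = (-cos(2*θ)) - (0) + (0) - (-cos(θ)^2) = sin(θ)^2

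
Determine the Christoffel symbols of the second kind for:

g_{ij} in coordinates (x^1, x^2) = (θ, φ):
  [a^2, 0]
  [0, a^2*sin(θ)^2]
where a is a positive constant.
Using Γ^k_{ij} = (1/2) g^{km} (∂_i g_{mj} + ∂_j g_{mi} - ∂_m g_{ij}); the metric is diagonal, so only the m = k term contributes.
Non-zero symbols (using the symmetry Γ^k_{ij} = Γ^k_{ji}):
Γ^θ_{φ φ} = (1/2) g^{θθ} (∂_φ g_{θφ} + ∂_φ g_{θφ} - ∂_θ g_{φφ}) = (1/2)(1/a^2)((0) + (0) - (a^2*sin(2*θ))) = -sin(2*θ)/2
Γ^φ_{θ φ} = (1/2) g^{φφ} (∂_θ g_{φφ} + ∂_φ g_{φθ} - ∂_φ g_{θφ}) = (1/2)(1/(a^2*sin(θ)^2))((a^2*sin(2*θ)) + (0) - (0)) = 1/tan(θ)
All other Christoffel symbols are zero.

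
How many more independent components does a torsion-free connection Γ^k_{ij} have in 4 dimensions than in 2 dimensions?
Independent components in n dimensions: n × n(n+1)/2 = n^2(n+1)/2.
4D: 4 × 10 = 40
2D: 2 × 3 = 6
Difference = 40 - 6 = 34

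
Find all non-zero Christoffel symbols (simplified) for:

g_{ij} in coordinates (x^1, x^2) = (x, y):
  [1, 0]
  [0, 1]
Using Γ^k_{ij} = (1/2) g^{km} (∂_i g_{mj} + ∂_j g_{mi} - ∂_m g_{ij}); the metric is diagonal, so only the m = k term contributes.
Every metric component is constant, so all ∂_m g_{ij} = 0 and every Christoffel symbol vanishes.
All Christoffel symbols are zero.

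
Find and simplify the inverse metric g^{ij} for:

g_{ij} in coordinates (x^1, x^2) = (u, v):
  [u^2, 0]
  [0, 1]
The metric is diagonal, so g^{ij} is diagonal with entries 1/g_{ii}: diag(1/(u^2), 1).
g^{ij}:
  [1/u^2, 0]
  [0, 1]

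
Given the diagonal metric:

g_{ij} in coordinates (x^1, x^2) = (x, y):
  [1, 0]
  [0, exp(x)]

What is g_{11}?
With x^1 = x, x^2 = y, g_{11} = g_{xx} is the row-1, column-1 entry of the matrix.
g_{11} = 1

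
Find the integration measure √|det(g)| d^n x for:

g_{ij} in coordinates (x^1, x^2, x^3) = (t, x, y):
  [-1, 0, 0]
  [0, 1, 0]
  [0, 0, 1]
det(g) = -1
√|det(g)| = 1
Volume element: dV = 1 dt dx dy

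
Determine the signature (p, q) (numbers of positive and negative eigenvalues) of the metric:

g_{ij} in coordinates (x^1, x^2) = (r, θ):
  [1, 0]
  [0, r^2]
The metric is diagonal, so its eigenvalues are the diagonal entries: 1, r^2 (at a generic point, where coordinate-dependent entries are positive).
2 positive, 0 negative.
(2, 0) - Riemannian (positive definite)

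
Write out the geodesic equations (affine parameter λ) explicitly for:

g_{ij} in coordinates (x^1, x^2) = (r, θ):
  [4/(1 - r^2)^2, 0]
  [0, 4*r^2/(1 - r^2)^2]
Geodesic equation: d^2x^k/dλ^2 + Γ^k_{ij} (dx^i/dλ)(dx^j/dλ) = 0.
Non-zero Christoffel symbols:
Γ^r_{r r} = 2*r/(1 - r^2)
Γ^r_{θ θ} = (r^3 + r)/(r^2 - 1)
Γ^θ_{r θ} = (-r^2 - 1)/(r^3 - r)
Substituting (the symmetric pair Γ^k_{ij}, Γ^k_{ji} combines into a factor 2):
d^2r/dλ^2 + (2*r/(1 - r^2)) (dr/dλ)^2 + ((r^3 + r)/(r^2 - 1)) (dθ/dλ)^2 = 0
d^2θ/dλ^2 + ((-2*r^2 - 2)/(r^3 - r)) (dr/dλ)(dθ/dλ) = 0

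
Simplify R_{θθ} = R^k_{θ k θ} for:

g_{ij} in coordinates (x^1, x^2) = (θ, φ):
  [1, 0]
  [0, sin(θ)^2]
Non-zero Christoffel symbols (Γ^k_{ij} = Γ^k_{ji}):
Γ^θ_{φ φ} = -sin(2*θ)/2
Γ^φ_{θ φ} = 1/tan(θ)
R^θ_{θ θ θ} = 0 (a repeated index in an antisymmetric pair)
R^φ_{θ φ θ} = ∂_φ Γ^φ_{θ θ} - ∂_θ Γ^φ_{θ φ} + Γ^φ_{φ m} Γ^m_{θ θ} - Γ^φ_{θ m} Γ^m_{θ φ}
  = (0) - (-1/sin(θ)^2) + (0) - (1/tan(θ)^2) = 1
R_{θθ} = R^θ_{θ θ θ} + R^φ_{θ φ θ} = (0) + (1) = 1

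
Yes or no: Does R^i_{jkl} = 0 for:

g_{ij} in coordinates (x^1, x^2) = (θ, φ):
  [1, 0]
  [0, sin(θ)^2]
Non-zero Christoffel symbols:
Γ^θ_{φ φ} = -sin(2*θ)/2
Γ^φ_{θ φ} = 1/tan(θ)
Ricci tensor: R_{θθ} = 1, R_{θφ} = 0, R_{φφ} = sin(θ)^2
The Ricci tensor is non-zero, so the Riemann tensor is non-zero: not flat.
No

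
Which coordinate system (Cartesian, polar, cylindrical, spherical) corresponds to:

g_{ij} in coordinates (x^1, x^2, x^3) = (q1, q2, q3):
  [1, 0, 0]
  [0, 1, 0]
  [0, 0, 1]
All components are constant and the metric is the identity, i.e. orthonormal rectilinear coordinates.
Cartesian (3D) coordinates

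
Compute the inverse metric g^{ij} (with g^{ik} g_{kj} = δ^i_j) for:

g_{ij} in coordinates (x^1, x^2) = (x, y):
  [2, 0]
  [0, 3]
The metric is diagonal, so g^{ij} is diagonal with entries 1/g_{ii}: diag(1/2, 1/3).
g^{ij}:
  [1/2, 0]
  [0, 1/3]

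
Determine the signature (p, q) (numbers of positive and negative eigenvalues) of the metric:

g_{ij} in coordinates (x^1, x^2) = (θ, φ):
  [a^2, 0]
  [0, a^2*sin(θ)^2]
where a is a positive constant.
The metric is diagonal, so its eigenvalues are the diagonal entries: a^2, a^2*sin(θ)^2 (at a generic point, where coordinate-dependent entries are positive).
2 positive, 0 negative.
(2, 0) - Riemannian (positive definite)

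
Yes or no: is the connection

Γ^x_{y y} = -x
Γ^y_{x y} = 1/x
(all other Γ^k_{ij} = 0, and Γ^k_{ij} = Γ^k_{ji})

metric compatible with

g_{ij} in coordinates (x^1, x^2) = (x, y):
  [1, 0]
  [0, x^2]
Using ∇_k g_{ij} = ∂_k g_{ij} - Γ^m_{ki} g_{mj} - Γ^m_{kj} g_{im}:
e.g. ∇_x g_{yy} = (2*x) - (x) - (x) = 0
Every component ∇_k g_{ij} vanishes: the connection is metric compatible.
Yes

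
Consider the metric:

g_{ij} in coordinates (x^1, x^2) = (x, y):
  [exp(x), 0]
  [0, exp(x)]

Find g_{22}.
With x^1 = x, x^2 = y, g_{22} = g_{yy} is the row-2, column-2 entry of the matrix.
g_{22} = exp(x)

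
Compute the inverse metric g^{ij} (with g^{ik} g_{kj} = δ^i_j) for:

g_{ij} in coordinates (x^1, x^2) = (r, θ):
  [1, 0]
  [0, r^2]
The metric is diagonal, so g^{ij} is diagonal with entries 1/g_{ii}: diag(1, 1/(r^2)).
g^{ij}:
  [1, 0]
  [0, 1/r^2]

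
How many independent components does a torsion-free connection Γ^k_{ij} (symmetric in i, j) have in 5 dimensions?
Γ^k_{ij} has n choices for the upper index and n(n+1)/2 independent symmetric lower index pairs.
Total = 5 × 5×6/2 = 5 × 15 = 75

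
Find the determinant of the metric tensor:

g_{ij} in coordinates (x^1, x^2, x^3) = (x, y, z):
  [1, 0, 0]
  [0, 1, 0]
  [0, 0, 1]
Diagonal metric: det(g) = g_{11}·g_{22}·g_{33}
= (1)·(1)·(1)
det(g) = 1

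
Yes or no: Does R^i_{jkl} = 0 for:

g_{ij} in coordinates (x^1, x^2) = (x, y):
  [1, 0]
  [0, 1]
All metric components are constant, so every Christoffel symbol vanishes and R^i_{jkl} = 0.
Yes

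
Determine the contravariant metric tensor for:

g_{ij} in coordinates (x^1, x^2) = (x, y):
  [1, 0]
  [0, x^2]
The metric is diagonal, so g^{ij} is diagonal with entries 1/g_{ii}: diag(1, 1/(x^2)).
g^{ij}:
  [1, 0]
  [0, 1/x^2]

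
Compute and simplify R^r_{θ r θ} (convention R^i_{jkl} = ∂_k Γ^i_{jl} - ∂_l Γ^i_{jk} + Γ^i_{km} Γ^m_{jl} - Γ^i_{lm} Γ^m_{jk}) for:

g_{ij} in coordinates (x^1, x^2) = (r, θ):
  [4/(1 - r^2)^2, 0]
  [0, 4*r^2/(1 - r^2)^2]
Non-zero Christoffel symbols (Γ^k_{ij} = Γ^k_{ji}):
Γ^r_{r r} = 2*r/(1 - r^2)
Γ^r_{θ θ} = (r^3 + r)/(r^2 - 1)
Γ^θ_{r θ} = (-r^2 - 1)/(r^3 - r)
R^r_{θ r θ} = ∂_r Γ^r_{θ θ} - ∂_θ Γ^r_{θ r} + Γ^r_{r m} Γ^m_{θ θ} - Γ^r_{θ m} Γ^m_{θ r}
  = ((r^4 - 4*r^2 - 1)/(r^2 - 1)^2) - (0) + (-2*r^2*(r^2 + 1)/(r^2 - 1)^2) - (-(r^2 + 1)^2/(r^2 - 1)^2) = -4*r^2/(r^2 - 1)^2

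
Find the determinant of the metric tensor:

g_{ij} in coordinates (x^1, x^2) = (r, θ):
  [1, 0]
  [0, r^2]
For a 2×2 metric: det(g) = g_{11}·g_{22} - g_{12}·g_{21}
= (1)·(r^2) - (0)·(0)
= r^2 - 0
det(g) = r^2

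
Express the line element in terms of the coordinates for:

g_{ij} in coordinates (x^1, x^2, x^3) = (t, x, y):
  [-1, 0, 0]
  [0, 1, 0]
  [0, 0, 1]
ds^2 = g_{ij} dx^i dx^j; only the non-zero components contribute.
ds^2 = -dt^2 + dx^2 + dy^2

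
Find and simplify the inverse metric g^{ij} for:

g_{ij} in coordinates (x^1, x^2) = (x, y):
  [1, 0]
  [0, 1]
The metric is diagonal, so g^{ij} is diagonal with entries 1/g_{ii}: diag(1, 1).
g^{ij}:
  [1, 0]
  [0, 1]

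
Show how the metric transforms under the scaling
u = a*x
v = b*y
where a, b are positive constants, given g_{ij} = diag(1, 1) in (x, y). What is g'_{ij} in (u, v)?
Invert the transformation: x = u/a, y = v/b
g'_{ij} = (∂x^k/∂x'^i)(∂x^l/∂x'^j) g_{kl}; with g_{kl} = δ_{kl} this is Σ_k (∂x^k/∂x'^i)(∂x^k/∂x'^j).
Jacobian: ∂x/∂u = 1/a, ∂x/∂v = 0, ∂y/∂u = 0, ∂y/∂v = 1/b
g'_{uu} = (1/a)(1/a) + (0)(0) = 1/a^2
g'_{uv} = (1/a)(0) + (0)(1/b) = 0
g'_{vv} = (0)(0) + (1/b)(1/b) = 1/b^2
g'_{ij} = diag(1/a^2, 1/b^2)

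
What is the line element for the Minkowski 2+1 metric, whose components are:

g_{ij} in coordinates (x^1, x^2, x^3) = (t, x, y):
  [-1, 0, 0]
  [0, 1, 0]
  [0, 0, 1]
ds^2 = g_{ij} dx^i dx^j; only the non-zero components contribute.
ds^2 = -dt^2 + dx^2 + dy^2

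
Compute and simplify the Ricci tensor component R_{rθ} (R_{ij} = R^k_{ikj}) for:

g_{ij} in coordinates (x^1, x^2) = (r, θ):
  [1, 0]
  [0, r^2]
Non-zero Christoffel symbols (Γ^k_{ij} = Γ^k_{ji}):
Γ^r_{θ θ} = -r
Γ^θ_{r θ} = 1/r
R^r_{r r θ} = 0 (a repeated index in an antisymmetric pair)
R^θ_{r θ θ} = 0 (a repeated index in an antisymmetric pair)
R_{rθ} = R^r_{r r θ} + R^θ_{r θ θ} = (0) + (0) = 0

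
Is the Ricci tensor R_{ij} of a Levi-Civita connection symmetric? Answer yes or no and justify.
R_{ij} = R^k_{ikj}; the pair symmetry R_{kilj} = R_{ljki} gives R_{ij} = R_{ji}.
Yes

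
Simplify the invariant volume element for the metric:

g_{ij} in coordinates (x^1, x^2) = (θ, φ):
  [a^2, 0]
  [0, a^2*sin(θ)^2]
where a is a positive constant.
det(g) = a^4*sin(θ)^2
√|det(g)| = a^2*sin(θ) (taking 0 < θ < π so that |sin(θ)| = sin(θ))
Volume element: dV = a^2*sin(θ) dθ dφ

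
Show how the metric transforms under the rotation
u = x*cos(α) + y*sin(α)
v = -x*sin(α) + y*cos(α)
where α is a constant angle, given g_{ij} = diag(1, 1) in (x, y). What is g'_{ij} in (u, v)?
Invert the transformation: x = u*cos(α) - v*sin(α), y = u*sin(α) + v*cos(α)
g'_{ij} = (∂x^k/∂x'^i)(∂x^l/∂x'^j) g_{kl}; with g_{kl} = δ_{kl} this is Σ_k (∂x^k/∂x'^i)(∂x^k/∂x'^j).
Jacobian: ∂x/∂u = cos(α), ∂x/∂v = -sin(α), ∂y/∂u = sin(α), ∂y/∂v = cos(α)
g'_{uu} = (cos(α))(cos(α)) + (sin(α))(sin(α)) = 1
g'_{uv} = (cos(α))(-sin(α)) + (sin(α))(cos(α)) = 0
g'_{vv} = (-sin(α))(-sin(α)) + (cos(α))(cos(α)) = 1
g'_{ij} = diag(1, 1)
The Euclidean metric is invariant under rotations.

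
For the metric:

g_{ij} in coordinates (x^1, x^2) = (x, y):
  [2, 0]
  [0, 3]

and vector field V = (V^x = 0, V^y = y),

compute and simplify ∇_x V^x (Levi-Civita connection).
All Christoffel symbols are zero.
∇_x V^x = ∂_x V^x + Γ^x_{x j} V^j
  = (0) + (0)(0) + (0)(y)
  = 0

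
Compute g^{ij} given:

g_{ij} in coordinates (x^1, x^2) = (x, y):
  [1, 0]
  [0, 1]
The metric is diagonal, so g^{ij} is diagonal with entries 1/g_{ii}: diag(1, 1).
g^{ij}:
  [1, 0]
  [0, 1]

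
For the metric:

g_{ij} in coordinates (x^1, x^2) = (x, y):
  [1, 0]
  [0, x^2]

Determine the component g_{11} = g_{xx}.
With x^1 = x, x^2 = y, g_{11} = g_{xx} is the row-1, column-1 entry of the matrix.
g_{11} = 1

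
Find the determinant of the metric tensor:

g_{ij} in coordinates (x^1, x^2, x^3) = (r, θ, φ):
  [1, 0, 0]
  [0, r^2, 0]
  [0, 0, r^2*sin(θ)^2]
Diagonal metric: det(g) = g_{11}·g_{22}·g_{33}
= (1)·(r^2)·(r^2*sin(θ)^2)
det(g) = r^4*sin(θ)^2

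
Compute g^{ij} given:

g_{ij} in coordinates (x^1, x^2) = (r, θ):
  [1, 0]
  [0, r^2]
The metric is diagonal, so g^{ij} is diagonal with entries 1/g_{ii}: diag(1, 1/(r^2)).
g^{ij}:
  [1, 0]
  [0, 1/r^2]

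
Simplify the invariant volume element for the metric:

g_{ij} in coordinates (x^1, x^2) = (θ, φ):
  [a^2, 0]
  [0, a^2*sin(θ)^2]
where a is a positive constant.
det(g) = a^4*sin(θ)^2
√|det(g)| = a^2*sin(θ) (taking 0 < θ < π so that |sin(θ)| = sin(θ))
Volume element: dV = a^2*sin(θ) dθ dφ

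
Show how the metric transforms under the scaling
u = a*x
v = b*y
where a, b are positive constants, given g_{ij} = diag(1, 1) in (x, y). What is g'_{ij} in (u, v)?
Invert the transformation: x = u/a, y = v/b
g'_{ij} = (∂x^k/∂x'^i)(∂x^l/∂x'^j) g_{kl}; with g_{kl} = δ_{kl} this is Σ_k (∂x^k/∂x'^i)(∂x^k/∂x'^j).
Jacobian: ∂x/∂u = 1/a, ∂x/∂v = 0, ∂y/∂u = 0, ∂y/∂v = 1/b
g'_{uu} = (1/a)(1/a) + (0)(0) = 1/a^2
g'_{uv} = (1/a)(0) + (0)(1/b) = 0
g'_{vv} = (0)(0) + (1/b)(1/b) = 1/b^2
g'_{ij} = diag(1/a^2, 1/b^2)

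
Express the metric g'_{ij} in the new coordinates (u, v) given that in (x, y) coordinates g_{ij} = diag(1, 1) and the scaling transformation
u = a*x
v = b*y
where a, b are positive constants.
Invert the transformation: x = u/a, y = v/b
g'_{ij} = (∂x^k/∂x'^i)(∂x^l/∂x'^j) g_{kl}; with g_{kl} = δ_{kl} this is Σ_k (∂x^k/∂x'^i)(∂x^k/∂x'^j).
Jacobian: ∂x/∂u = 1/a, ∂x/∂v = 0, ∂y/∂u = 0, ∂y/∂v = 1/b
g'_{uu} = (1/a)(1/a) + (0)(0) = 1/a^2
g'_{uv} = (1/a)(0) + (0)(1/b) = 0
g'_{vv} = (0)(0) + (1/b)(1/b) = 1/b^2
g'_{ij} = diag(1/a^2, 1/b^2)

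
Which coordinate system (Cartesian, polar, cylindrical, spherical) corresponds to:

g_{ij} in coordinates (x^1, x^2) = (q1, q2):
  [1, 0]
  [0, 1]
All components are constant and the metric is the identity, i.e. orthonormal rectilinear coordinates.
Cartesian (2D) coordinates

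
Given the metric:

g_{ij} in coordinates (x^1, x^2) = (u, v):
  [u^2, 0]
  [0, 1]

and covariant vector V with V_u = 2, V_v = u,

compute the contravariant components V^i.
Inverse metric (diagonal): g^{uu} = 1/u^2, g^{vv} = 1
V^i = g^{ij} V_j:
V^u = (1/u^2)(2) + (0)(u) = 2/u^2
V^v = (0)(2) + (1)(u) = u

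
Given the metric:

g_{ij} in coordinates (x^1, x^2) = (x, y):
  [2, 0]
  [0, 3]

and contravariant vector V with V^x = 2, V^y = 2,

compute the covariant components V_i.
V_i = g_{ij} V^j:
V_x = (2)(2) + (0)(2) = 4
V_y = (0)(2) + (3)(2) = 6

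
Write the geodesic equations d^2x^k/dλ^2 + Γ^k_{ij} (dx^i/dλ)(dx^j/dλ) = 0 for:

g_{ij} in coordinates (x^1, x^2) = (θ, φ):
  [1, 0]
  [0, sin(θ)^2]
Geodesic equation: d^2x^k/dλ^2 + Γ^k_{ij} (dx^i/dλ)(dx^j/dλ) = 0.
Non-zero Christoffel symbols:
Γ^θ_{φ φ} = -sin(2*θ)/2
Γ^φ_{θ φ} = 1/tan(θ)
Substituting (the symmetric pair Γ^k_{ij}, Γ^k_{ji} combines into a factor 2):
d^2θ/dλ^2 - (sin(2*θ)/2) (dφ/dλ)^2 = 0
d^2φ/dλ^2 + (2/tan(θ)) (dθ/dλ)(dφ/dλ) = 0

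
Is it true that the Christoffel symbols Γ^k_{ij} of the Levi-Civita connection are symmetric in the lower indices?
The Levi-Civita connection is torsion-free, which is exactly Γ^k_{ij} = Γ^k_{ji}.
Yes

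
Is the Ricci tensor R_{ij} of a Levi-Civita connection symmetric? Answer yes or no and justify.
R_{ij} = R^k_{ikj}; the pair symmetry R_{kilj} = R_{ljki} gives R_{ij} = R_{ji}.
Yes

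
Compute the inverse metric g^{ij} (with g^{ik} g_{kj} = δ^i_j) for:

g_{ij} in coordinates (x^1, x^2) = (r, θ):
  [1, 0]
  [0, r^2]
The metric is diagonal, so g^{ij} is diagonal with entries 1/g_{ii}: diag(1, 1/(r^2)).
g^{ij}:
  [1, 0]
  [0, 1/r^2]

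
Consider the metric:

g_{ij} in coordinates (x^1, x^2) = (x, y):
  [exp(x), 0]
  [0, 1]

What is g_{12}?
With x^1 = x, x^2 = y, g_{12} = g_{xy} is the row-1, column-2 entry of the matrix.
g_{12} = 0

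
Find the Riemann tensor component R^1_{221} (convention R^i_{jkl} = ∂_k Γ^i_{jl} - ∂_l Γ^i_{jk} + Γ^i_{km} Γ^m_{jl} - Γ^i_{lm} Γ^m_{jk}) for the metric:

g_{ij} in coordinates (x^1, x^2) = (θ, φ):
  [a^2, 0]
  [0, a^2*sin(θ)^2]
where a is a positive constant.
Non-zero Christoffel symbols (Γ^k_{ij} = Γ^k_{ji}):
Γ^θ_{φ φ} = -sin(2*θ)/2
Γ^φ_{θ φ} = 1/tan(θ)
R^θ_{φ φ θ} = ∂_φ Γ^θ_{φ θ} - ∂_θ Γ^θ_{φ φ} + Γ^θ_{φ m} Γ^m_{φ θ} - Γ^θ_{θ m} Γ^m_{φ φ}
  = (0) - (-cos(2*θ)) + (-cos(θ)^2) - (0) = -sin(θ)^2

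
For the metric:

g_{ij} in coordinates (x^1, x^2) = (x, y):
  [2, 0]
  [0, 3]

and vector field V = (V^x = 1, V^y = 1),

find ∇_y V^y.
All Christoffel symbols are zero.
∇_y V^y = ∂_y V^y + Γ^y_{y j} V^j
  = (0) + (0)(1) + (0)(1)
  = 0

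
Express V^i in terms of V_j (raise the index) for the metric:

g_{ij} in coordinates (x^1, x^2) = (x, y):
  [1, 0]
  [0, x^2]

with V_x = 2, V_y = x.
Inverse metric (diagonal): g^{xx} = 1, g^{yy} = 1/x^2
V^i = g^{ij} V_j:
V^x = (1)(2) + (0)(x) = 2
V^y = (0)(2) + (1/x^2)(x) = 1/x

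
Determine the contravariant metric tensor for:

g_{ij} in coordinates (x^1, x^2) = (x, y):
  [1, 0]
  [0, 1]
The metric is diagonal, so g^{ij} is diagonal with entries 1/g_{ii}: diag(1, 1).
g^{ij}:
  [1, 0]
  [0, 1]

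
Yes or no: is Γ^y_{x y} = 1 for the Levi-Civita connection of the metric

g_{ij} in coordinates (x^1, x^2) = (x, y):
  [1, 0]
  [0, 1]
Γ^y_{x y} = (1/2) g^{yy} (∂_x g_{yy} + ∂_y g_{yx} - ∂_y g_{xy}) = (1/2)(1)((0) + (0) - (0)) = 0
This differs from the proposed value 1.
No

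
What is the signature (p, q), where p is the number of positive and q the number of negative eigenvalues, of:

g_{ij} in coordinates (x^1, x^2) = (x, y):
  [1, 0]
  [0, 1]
The metric is diagonal, so its eigenvalues are the diagonal entries: 1, 1 (at a generic point, where coordinate-dependent entries are positive).
2 positive, 0 negative.
(2, 0) - Riemannian (positive definite)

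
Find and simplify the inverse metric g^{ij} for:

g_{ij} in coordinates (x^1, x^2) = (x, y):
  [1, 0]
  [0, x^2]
The metric is diagonal, so g^{ij} is diagonal with entries 1/g_{ii}: diag(1, 1/(x^2)).
g^{ij}:
  [1, 0]
  [0, 1/x^2]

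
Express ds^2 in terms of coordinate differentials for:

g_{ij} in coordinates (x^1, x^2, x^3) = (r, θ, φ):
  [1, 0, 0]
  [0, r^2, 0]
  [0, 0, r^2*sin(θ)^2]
ds^2 = g_{ij} dx^i dx^j; only the non-zero components contribute.
ds^2 = dr^2 + r^2 dθ^2 + r^2*sin(θ)^2 dφ^2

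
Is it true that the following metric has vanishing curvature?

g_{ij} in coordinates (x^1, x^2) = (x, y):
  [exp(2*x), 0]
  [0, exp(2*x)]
Non-zero Christoffel symbols:
Γ^x_{x x} = 1
Γ^x_{y y} = -1
Γ^y_{x y} = 1
Ricci tensor: R_{xx} = 0, R_{xy} = 0, R_{yy} = 0
All R_{ij} vanish; in 2 dimensions the Riemann tensor is fully determined by the Ricci tensor, so R^i_{jkl} = 0: the metric is flat (curvilinear coordinates on flat space).
Yes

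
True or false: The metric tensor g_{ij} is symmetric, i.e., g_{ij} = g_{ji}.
By definition the metric is a symmetric bilinear form, g_{ij} = g_{ji}.
True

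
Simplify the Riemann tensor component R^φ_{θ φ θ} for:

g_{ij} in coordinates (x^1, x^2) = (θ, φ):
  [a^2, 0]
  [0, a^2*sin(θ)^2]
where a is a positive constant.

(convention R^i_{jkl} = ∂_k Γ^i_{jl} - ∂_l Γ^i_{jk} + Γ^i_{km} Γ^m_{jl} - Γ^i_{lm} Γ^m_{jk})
Non-zero Christoffel symbols (Γ^k_{ij} = Γ^k_{ji}):
Γ^θ_{φ φ} = -sin(2*θ)/2
Γ^φ_{θ φ} = 1/tan(θ)
R^φ_{θ φ θ} = ∂_φ Γ^φ_{θ θ} - ∂_θ Γ^φ_{θ φ} + Γ^φ_{φ m} Γ^m_{θ θ} - Γ^φ_{θ m} Γ^m_{θ φ}
  = (0) - (-1/sin(θ)^2) + (0) - (1/tan(θ)^2) = 1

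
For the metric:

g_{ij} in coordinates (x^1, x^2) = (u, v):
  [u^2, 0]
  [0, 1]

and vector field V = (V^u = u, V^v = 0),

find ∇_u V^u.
Non-zero Christoffel symbols:
Γ^u_{u u} = 1/u
∇_u V^u = ∂_u V^u + Γ^u_{u j} V^j
  = (1) + (1/u)(u) + (0)(0)
  = 2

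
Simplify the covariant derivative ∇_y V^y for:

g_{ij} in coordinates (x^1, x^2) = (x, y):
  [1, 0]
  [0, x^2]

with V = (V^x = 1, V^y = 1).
Non-zero Christoffel symbols:
Γ^x_{y y} = -x
Γ^y_{x y} = 1/x
∇_y V^y = ∂_y V^y + Γ^y_{y j} V^j
  = (0) + (1/x)(1) + (0)(1)
  = 1/x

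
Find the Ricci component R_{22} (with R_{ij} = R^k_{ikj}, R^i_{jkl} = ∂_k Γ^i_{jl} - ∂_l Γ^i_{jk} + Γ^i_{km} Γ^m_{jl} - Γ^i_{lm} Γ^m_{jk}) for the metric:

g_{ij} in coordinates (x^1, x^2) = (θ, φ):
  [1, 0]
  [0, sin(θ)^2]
Non-zero Christoffel symbols (Γ^k_{ij} = Γ^k_{ji}):
Γ^θ_{φ φ} = -sin(2*θ)/2
Γ^φ_{θ φ} = 1/tan(θ)
R^θ_{φ θ φ} = ∂_θ Γ^θ_{φ φ} - ∂_φ Γ^θ_{φ θ} + Γ^θ_{θ m} Γ^m_{φ φ} - Γ^θ_{φ m} Γ^m_{φ θ}
  = (-cos(2*θ)) - (0) + (0) - (-cos(θ)^2) = sin(θ)^2
R^φ_{φ φ φ} = 0 (a repeated index in an antisymmetric pair)
R_{φφ} = R^θ_{φ θ φ} + R^φ_{φ φ φ} = (sin(θ)^2) + (0) = sin(θ)^2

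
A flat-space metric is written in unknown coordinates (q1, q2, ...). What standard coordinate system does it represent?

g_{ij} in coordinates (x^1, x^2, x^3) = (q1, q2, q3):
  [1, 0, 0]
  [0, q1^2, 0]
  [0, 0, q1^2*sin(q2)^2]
The line element ds^2 = dq1^2 + q1^2 dq2^2 + q1^2 sin(q2)^2 dq3^2 is dr^2 + r^2 dθ^2 + r^2 sin(θ)^2 dφ^2 with q1 = r, q2 = θ, q3 = φ.
spherical coordinates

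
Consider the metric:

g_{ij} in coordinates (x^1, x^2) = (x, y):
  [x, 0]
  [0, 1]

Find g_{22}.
With x^1 = x, x^2 = y, g_{22} = g_{yy} is the row-2, column-2 entry of the matrix.
g_{22} = 1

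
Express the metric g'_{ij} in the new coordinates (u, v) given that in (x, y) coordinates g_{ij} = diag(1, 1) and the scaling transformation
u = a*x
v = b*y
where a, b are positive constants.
Invert the transformation: x = u/a, y = v/b
g'_{ij} = (∂x^k/∂x'^i)(∂x^l/∂x'^j) g_{kl}; with g_{kl} = δ_{kl} this is Σ_k (∂x^k/∂x'^i)(∂x^k/∂x'^j).
Jacobian: ∂x/∂u = 1/a, ∂x/∂v = 0, ∂y/∂u = 0, ∂y/∂v = 1/b
g'_{uu} = (1/a)(1/a) + (0)(0) = 1/a^2
g'_{uv} = (1/a)(0) + (0)(1/b) = 0
g'_{vv} = (0)(0) + (1/b)(1/b) = 1/b^2
g'_{ij} = diag(1/a^2, 1/b^2)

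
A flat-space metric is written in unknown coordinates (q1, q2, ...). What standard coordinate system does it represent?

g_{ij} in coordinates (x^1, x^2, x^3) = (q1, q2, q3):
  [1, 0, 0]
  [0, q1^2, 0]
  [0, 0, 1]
The line element ds^2 = dq1^2 + q1^2 dq2^2 + dq3^2 is dr^2 + r^2 dθ^2 + dz^2 with q1 = r, q2 = θ, q3 = z.
cylindrical coordinates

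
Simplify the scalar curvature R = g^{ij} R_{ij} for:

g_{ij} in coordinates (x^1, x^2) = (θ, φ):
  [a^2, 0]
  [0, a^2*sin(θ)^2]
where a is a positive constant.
Non-zero Christoffel symbols (Γ^k_{ij} = Γ^k_{ji}):
Γ^θ_{φ φ} = -sin(2*θ)/2
Γ^φ_{θ φ} = 1/tan(θ)
Ricci tensor (R_{ij} = R^k_{ikj}): R_{θθ} = 1, R_{θφ} = 0, R_{φφ} = sin(θ)^2
Inverse metric: g^{θθ} = 1/a^2, g^{φφ} = 1/(a^2*sin(θ)^2)
R = g^{ij} R_{ij} = (1/a^2)(1) + (1/(a^2*sin(θ)^2))(sin(θ)^2) = 2/a^2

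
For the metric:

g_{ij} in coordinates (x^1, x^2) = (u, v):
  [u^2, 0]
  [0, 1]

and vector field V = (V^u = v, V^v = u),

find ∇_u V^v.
Non-zero Christoffel symbols:
Γ^u_{u u} = 1/u
∇_u V^v = ∂_u V^v + Γ^v_{u j} V^j
  = (1) + (0)(v) + (0)(u)
  = 1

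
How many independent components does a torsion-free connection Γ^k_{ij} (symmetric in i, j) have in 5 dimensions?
Γ^k_{ij} has n choices for the upper index and n(n+1)/2 independent symmetric lower index pairs.
Total = 5 × 5×6/2 = 5 × 15 = 75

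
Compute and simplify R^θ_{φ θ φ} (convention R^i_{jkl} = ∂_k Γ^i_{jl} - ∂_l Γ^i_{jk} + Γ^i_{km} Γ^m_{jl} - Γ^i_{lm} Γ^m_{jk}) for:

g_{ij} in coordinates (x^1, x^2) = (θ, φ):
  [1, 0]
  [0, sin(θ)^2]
Non-zero Christoffel symbols (Γ^k_{ij} = Γ^k_{ji}):
Γ^θ_{φ φ} = -sin(2*θ)/2
Γ^φ_{θ φ} = 1/tan(θ)
R^θ_{φ θ φ} = ∂_θ Γ^θ_{φ φ} - ∂_φ Γ^θ_{φ θ} + Γ^θ_{θ m} Γ^m_{φ φ} - Γ^θ_{φ m} Γ^m_{φ θ}
  = (-cos(2*θ)) - (0) + (0) - (-cos(θ)^2) = sin(θ)^2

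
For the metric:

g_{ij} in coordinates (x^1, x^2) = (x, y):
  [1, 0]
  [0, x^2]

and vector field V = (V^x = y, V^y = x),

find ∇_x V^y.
Non-zero Christoffel symbols:
Γ^x_{y y} = -x
Γ^y_{x y} = 1/x
∇_x V^y = ∂_x V^y + Γ^y_{x j} V^j
  = (1) + (0)(y) + (1/x)(x)
  = 2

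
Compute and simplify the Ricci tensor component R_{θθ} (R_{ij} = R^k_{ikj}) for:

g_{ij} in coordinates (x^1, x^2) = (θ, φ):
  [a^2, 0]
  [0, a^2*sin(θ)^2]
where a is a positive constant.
Non-zero Christoffel symbols (Γ^k_{ij} = Γ^k_{ji}):
Γ^θ_{φ φ} = -sin(2*θ)/2
Γ^φ_{θ φ} = 1/tan(θ)
R^θ_{θ θ θ} = 0 (a repeated index in an antisymmetric pair)
R^φ_{θ φ θ} = ∂_φ Γ^φ_{θ θ} - ∂_θ Γ^φ_{θ φ} + Γ^φ_{φ m} Γ^m_{θ θ} - Γ^φ_{θ m} Γ^m_{θ φ}
  = (0) - (-1/sin(θ)^2) + (0) - (1/tan(θ)^2) = 1
R_{θθ} = R^θ_{θ θ θ} + R^φ_{θ φ θ} = (0) + (1) = 1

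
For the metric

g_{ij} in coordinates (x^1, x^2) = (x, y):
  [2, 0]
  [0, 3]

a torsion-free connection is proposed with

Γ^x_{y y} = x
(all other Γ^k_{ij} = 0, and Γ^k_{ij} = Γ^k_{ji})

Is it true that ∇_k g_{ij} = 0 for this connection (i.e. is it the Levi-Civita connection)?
Using ∇_k g_{ij} = ∂_k g_{ij} - Γ^m_{ki} g_{mj} - Γ^m_{kj} g_{im}:
∇_y g_{xy} = (0) - (0) - (2*x) = -2*x ≠ 0
So the connection is not metric compatible (it is not the Levi-Civita connection).
No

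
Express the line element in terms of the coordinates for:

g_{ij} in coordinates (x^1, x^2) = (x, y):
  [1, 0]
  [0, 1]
ds^2 = g_{ij} dx^i dx^j; only the non-zero components contribute.
ds^2 = dx^2 + dy^2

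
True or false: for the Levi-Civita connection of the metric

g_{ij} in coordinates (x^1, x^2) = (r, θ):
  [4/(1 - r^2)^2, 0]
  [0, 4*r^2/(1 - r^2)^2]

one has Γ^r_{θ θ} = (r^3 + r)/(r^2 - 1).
Γ^r_{θ θ} = (1/2) g^{rr} (∂_θ g_{rθ} + ∂_θ g_{rθ} - ∂_r g_{θθ}) = (1/2)((1 - r^2)^2/4)((0) + (0) - (-8*(r^3 + r)/(r^2 - 1)^3)) = (r^3 + r)/(r^2 - 1)
This equals the proposed value (r^3 + r)/(r^2 - 1).
True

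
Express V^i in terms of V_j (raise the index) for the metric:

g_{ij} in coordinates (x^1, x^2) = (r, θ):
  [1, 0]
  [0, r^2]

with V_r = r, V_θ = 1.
Inverse metric (diagonal): g^{rr} = 1, g^{θθ} = 1/r^2
V^i = g^{ij} V_j:
V^r = (1)(r) + (0)(1) = r
V^θ = (0)(r) + (1/r^2)(1) = 1/r^2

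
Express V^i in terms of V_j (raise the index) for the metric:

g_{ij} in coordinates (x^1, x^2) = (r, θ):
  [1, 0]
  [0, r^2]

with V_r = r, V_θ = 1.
Inverse metric (diagonal): g^{rr} = 1, g^{θθ} = 1/r^2
V^i = g^{ij} V_j:
V^r = (1)(r) + (0)(1) = r
V^θ = (0)(r) + (1/r^2)(1) = 1/r^2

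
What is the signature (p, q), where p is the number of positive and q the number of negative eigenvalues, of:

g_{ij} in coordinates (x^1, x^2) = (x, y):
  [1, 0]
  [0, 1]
The metric is diagonal, so its eigenvalues are the diagonal entries: 1, 1 (at a generic point, where coordinate-dependent entries are positive).
2 positive, 0 negative.
(2, 0) - Riemannian (positive definite)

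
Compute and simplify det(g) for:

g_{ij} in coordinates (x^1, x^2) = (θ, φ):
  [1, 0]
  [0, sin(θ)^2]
For a 2×2 metric: det(g) = g_{11}·g_{22} - g_{12}·g_{21}
= (1)·(sin(θ)^2) - (0)·(0)
= sin(θ)^2 - 0
det(g) = sin(θ)^2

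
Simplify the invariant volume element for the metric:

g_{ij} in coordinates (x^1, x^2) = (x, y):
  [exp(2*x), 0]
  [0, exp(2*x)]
det(g) = exp(4*x)
√|det(g)| = exp(2*x)
Volume element: dV = exp(2*x) dx dy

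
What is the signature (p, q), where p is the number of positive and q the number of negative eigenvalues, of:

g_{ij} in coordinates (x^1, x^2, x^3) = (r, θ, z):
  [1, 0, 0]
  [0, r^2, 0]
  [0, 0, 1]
The metric is diagonal, so its eigenvalues are the diagonal entries: 1, r^2, 1 (at a generic point, where coordinate-dependent entries are positive).
3 positive, 0 negative.
(3, 0) - Riemannian (positive definite)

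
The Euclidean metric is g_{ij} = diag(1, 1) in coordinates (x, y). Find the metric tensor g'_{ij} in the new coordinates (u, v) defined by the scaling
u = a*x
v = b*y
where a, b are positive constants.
Invert the transformation: x = u/a, y = v/b
g'_{ij} = (∂x^k/∂x'^i)(∂x^l/∂x'^j) g_{kl}; with g_{kl} = δ_{kl} this is Σ_k (∂x^k/∂x'^i)(∂x^k/∂x'^j).
Jacobian: ∂x/∂u = 1/a, ∂x/∂v = 0, ∂y/∂u = 0, ∂y/∂v = 1/b
g'_{uu} = (1/a)(1/a) + (0)(0) = 1/a^2
g'_{uv} = (1/a)(0) + (0)(1/b) = 0
g'_{vv} = (0)(0) + (1/b)(1/b) = 1/b^2
g'_{ij} = diag(1/a^2, 1/b^2)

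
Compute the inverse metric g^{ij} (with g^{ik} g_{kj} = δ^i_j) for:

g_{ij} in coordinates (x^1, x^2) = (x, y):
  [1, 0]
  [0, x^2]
The metric is diagonal, so g^{ij} is diagonal with entries 1/g_{ii}: diag(1, 1/(x^2)).
g^{ij}:
  [1, 0]
  [0, 1/x^2]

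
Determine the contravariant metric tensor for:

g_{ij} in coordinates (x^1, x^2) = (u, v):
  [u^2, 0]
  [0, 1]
The metric is diagonal, so g^{ij} is diagonal with entries 1/g_{ii}: diag(1/(u^2), 1).
g^{ij}:
  [1/u^2, 0]
  [0, 1]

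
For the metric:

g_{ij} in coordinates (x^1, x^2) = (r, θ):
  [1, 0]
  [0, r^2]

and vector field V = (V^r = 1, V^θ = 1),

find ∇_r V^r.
Non-zero Christoffel symbols:
Γ^r_{θ θ} = -r
Γ^θ_{r θ} = 1/r
∇_r V^r = ∂_r V^r + Γ^r_{r j} V^j
  = (0) + (0)(1) + (0)(1)
  = 0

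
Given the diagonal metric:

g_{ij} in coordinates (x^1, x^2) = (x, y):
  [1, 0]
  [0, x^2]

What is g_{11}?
With x^1 = x, x^2 = y, g_{11} = g_{xx} is the row-1, column-1 entry of the matrix.
g_{11} = 1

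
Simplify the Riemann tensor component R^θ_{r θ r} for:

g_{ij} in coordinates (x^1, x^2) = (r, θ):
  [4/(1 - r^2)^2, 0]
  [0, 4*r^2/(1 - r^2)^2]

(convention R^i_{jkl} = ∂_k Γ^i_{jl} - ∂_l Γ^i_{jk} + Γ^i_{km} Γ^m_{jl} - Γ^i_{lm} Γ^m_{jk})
Non-zero Christoffel symbols (Γ^k_{ij} = Γ^k_{ji}):
Γ^r_{r r} = 2*r/(1 - r^2)
Γ^r_{θ θ} = (r^3 + r)/(r^2 - 1)
Γ^θ_{r θ} = (-r^2 - 1)/(r^3 - r)
R^θ_{r θ r} = ∂_θ Γ^θ_{r r} - ∂_r Γ^θ_{r θ} + Γ^θ_{θ m} Γ^m_{r r} - Γ^θ_{r m} Γ^m_{r θ}
  = (0) - ((r^4 + 4*r^2 - 1)/(r^3 - r)^2) + (2*(r^2 + 1)/(r^2 - 1)^2) - ((r^2 + 1)^2/(r^3 - r)^2) = -4/(r^2 - 1)^2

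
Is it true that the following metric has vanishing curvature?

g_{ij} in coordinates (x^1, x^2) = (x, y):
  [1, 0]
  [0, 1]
All metric components are constant, so every Christoffel symbol vanishes and R^i_{jkl} = 0.
Yes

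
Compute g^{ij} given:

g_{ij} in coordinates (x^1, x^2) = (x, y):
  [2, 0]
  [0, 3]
The metric is diagonal, so g^{ij} is diagonal with entries 1/g_{ii}: diag(1/2, 1/3).
g^{ij}:
  [1/2, 0]
  [0, 1/3]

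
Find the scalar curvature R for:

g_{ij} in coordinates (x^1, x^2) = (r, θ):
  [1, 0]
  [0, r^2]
Non-zero Christoffel symbols (Γ^k_{ij} = Γ^k_{ji}):
Γ^r_{θ θ} = -r
Γ^θ_{r θ} = 1/r
Ricci tensor (R_{ij} = R^k_{ikj}): R_{rr} = 0, R_{rθ} = 0, R_{θθ} = 0
Inverse metric: g^{rr} = 1, g^{θθ} = 1/r^2
R = g^{ij} R_{ij} = (1)(0) + (1/r^2)(0) = 0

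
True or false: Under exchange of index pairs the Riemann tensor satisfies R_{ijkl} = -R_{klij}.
The pair-exchange symmetry has a plus sign: R_{ijkl} = +R_{klij}.
False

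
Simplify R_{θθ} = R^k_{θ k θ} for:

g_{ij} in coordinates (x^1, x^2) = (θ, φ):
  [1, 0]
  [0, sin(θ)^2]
Non-zero Christoffel symbols (Γ^k_{ij} = Γ^k_{ji}):
Γ^θ_{φ φ} = -sin(2*θ)/2
Γ^φ_{θ φ} = 1/tan(θ)
R^θ_{θ θ θ} = 0 (a repeated index in an antisymmetric pair)
R^φ_{θ φ θ} = ∂_φ Γ^φ_{θ θ} - ∂_θ Γ^φ_{θ φ} + Γ^φ_{φ m} Γ^m_{θ θ} - Γ^φ_{θ m} Γ^m_{θ φ}
  = (0) - (-1/sin(θ)^2) + (0) - (1/tan(θ)^2) = 1
R_{θθ} = R^θ_{θ θ θ} + R^φ_{θ φ θ} = (0) + (1) = 1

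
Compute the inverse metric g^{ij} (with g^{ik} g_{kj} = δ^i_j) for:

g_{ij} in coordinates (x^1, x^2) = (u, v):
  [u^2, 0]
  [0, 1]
The metric is diagonal, so g^{ij} is diagonal with entries 1/g_{ii}: diag(1/(u^2), 1).
g^{ij}:
  [1/u^2, 0]
  [0, 1]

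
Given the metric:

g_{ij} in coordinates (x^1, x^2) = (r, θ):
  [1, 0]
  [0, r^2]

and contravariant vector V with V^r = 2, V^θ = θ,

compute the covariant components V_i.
V_i = g_{ij} V^j:
V_r = (1)(2) + (0)(θ) = 2
V_θ = (0)(2) + (r^2)(θ) = r^2*θ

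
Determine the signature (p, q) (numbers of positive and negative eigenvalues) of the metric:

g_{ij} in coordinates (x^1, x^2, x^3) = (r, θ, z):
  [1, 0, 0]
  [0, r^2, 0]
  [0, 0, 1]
The metric is diagonal, so its eigenvalues are the diagonal entries: 1, r^2, 1 (at a generic point, where coordinate-dependent entries are positive).
3 positive, 0 negative.
(3, 0) - Riemannian (positive definite)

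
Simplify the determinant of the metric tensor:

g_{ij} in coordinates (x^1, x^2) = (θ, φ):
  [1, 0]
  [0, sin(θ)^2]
For a 2×2 metric: det(g) = g_{11}·g_{22} - g_{12}·g_{21}
= (1)·(sin(θ)^2) - (0)·(0)
= sin(θ)^2 - 0
det(g) = sin(θ)^2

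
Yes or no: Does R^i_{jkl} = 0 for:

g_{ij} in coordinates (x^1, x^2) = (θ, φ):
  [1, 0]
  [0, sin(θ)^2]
Non-zero Christoffel symbols:
Γ^θ_{φ φ} = -sin(2*θ)/2
Γ^φ_{θ φ} = 1/tan(θ)
Ricci tensor: R_{θθ} = 1, R_{θφ} = 0, R_{φφ} = sin(θ)^2
The Ricci tensor is non-zero, so the Riemann tensor is non-zero: not flat.
No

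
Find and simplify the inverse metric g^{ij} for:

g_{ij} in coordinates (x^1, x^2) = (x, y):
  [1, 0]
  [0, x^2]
The metric is diagonal, so g^{ij} is diagonal with entries 1/g_{ii}: diag(1, 1/(x^2)).
g^{ij}:
  [1, 0]
  [0, 1/x^2]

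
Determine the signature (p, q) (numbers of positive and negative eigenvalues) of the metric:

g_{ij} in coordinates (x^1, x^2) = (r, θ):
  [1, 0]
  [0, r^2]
The metric is diagonal, so its eigenvalues are the diagonal entries: 1, r^2 (at a generic point, where coordinate-dependent entries are positive).
2 positive, 0 negative.
(2, 0) - Riemannian (positive definite)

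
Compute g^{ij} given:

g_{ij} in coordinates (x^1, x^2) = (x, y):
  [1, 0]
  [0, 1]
The metric is diagonal, so g^{ij} is diagonal with entries 1/g_{ii}: diag(1, 1).
g^{ij}:
  [1, 0]
  [0, 1]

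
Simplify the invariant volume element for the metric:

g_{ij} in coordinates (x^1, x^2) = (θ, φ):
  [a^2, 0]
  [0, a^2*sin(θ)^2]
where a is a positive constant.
det(g) = a^4*sin(θ)^2
√|det(g)| = a^2*sin(θ) (taking 0 < θ < π so that |sin(θ)| = sin(θ))
Volume element: dV = a^2*sin(θ) dθ dφ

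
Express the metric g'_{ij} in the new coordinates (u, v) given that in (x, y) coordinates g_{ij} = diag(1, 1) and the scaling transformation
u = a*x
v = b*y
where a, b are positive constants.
Invert the transformation: x = u/a, y = v/b
g'_{ij} = (∂x^k/∂x'^i)(∂x^l/∂x'^j) g_{kl}; with g_{kl} = δ_{kl} this is Σ_k (∂x^k/∂x'^i)(∂x^k/∂x'^j).
Jacobian: ∂x/∂u = 1/a, ∂x/∂v = 0, ∂y/∂u = 0, ∂y/∂v = 1/b
g'_{uu} = (1/a)(1/a) + (0)(0) = 1/a^2
g'_{uv} = (1/a)(0) + (0)(1/b) = 0
g'_{vv} = (0)(0) + (1/b)(1/b) = 1/b^2
g'_{ij} = diag(1/a^2, 1/b^2)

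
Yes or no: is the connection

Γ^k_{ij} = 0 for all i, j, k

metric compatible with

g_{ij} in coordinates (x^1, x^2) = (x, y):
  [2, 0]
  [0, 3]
Using ∇_k g_{ij} = ∂_k g_{ij} - Γ^m_{ki} g_{mj} - Γ^m_{kj} g_{im}:
e.g. ∇_y g_{yy} = (0) - (0) - (0) = 0
Every component ∇_k g_{ij} vanishes: the connection is metric compatible.
Yes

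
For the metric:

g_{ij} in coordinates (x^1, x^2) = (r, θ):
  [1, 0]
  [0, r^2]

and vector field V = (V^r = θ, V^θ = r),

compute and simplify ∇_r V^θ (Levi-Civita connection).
Non-zero Christoffel symbols:
Γ^r_{θ θ} = -r
Γ^θ_{r θ} = 1/r
∇_r V^θ = ∂_r V^θ + Γ^θ_{r j} V^j
  = (1) + (0)(θ) + (1/r)(r)
  = 2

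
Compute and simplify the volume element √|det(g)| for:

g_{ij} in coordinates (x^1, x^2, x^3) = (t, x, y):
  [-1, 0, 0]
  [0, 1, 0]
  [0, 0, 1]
det(g) = -1
√|det(g)| = 1
Volume element: dV = 1 dt dx dy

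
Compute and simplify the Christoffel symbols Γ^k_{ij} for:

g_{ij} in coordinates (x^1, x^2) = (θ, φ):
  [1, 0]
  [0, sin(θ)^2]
Using Γ^k_{ij} = (1/2) g^{km} (∂_i g_{mj} + ∂_j g_{mi} - ∂_m g_{ij}); the metric is diagonal, so only the m = k term contributes.
Non-zero symbols (using the symmetry Γ^k_{ij} = Γ^k_{ji}):
Γ^θ_{φ φ} = (1/2) g^{θθ} (∂_φ g_{θφ} + ∂_φ g_{θφ} - ∂_θ g_{φφ}) = (1/2)(1)((0) + (0) - (sin(2*θ))) = -sin(2*θ)/2
Γ^φ_{θ φ} = (1/2) g^{φφ} (∂_θ g_{φφ} + ∂_φ g_{φθ} - ∂_φ g_{θφ}) = (1/2)(1/sin(θ)^2)((sin(2*θ)) + (0) - (0)) = 1/tan(θ)
All other Christoffel symbols are zero.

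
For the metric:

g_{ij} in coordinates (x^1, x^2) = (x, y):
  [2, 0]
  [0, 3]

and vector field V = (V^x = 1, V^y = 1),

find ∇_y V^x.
All Christoffel symbols are zero.
∇_y V^x = ∂_y V^x + Γ^x_{y j} V^j
  = (0) + (0)(1) + (0)(1)
  = 0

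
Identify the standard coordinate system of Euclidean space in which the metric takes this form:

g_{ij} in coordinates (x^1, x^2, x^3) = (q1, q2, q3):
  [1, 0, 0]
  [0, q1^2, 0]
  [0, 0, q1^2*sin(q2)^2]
The line element ds^2 = dq1^2 + q1^2 dq2^2 + q1^2 sin(q2)^2 dq3^2 is dr^2 + r^2 dθ^2 + r^2 sin(θ)^2 dφ^2 with q1 = r, q2 = θ, q3 = φ.
spherical coordinates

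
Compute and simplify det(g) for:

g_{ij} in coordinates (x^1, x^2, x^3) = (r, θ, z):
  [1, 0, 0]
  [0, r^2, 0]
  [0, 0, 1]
Diagonal metric: det(g) = g_{11}·g_{22}·g_{33}
= (1)·(r^2)·(1)
det(g) = r^2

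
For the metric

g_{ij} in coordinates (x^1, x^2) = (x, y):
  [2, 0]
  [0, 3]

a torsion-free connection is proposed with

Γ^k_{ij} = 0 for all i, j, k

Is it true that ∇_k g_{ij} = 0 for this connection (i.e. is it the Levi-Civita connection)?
Using ∇_k g_{ij} = ∂_k g_{ij} - Γ^m_{ki} g_{mj} - Γ^m_{kj} g_{im}:
e.g. ∇_y g_{xx} = (0) - (0) - (0) = 0
Every component ∇_k g_{ij} vanishes: the connection is metric compatible.
Yes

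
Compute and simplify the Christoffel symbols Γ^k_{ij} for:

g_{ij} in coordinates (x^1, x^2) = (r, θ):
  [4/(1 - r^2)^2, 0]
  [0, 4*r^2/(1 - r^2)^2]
Using Γ^k_{ij} = (1/2) g^{km} (∂_i g_{mj} + ∂_j g_{mi} - ∂_m g_{ij}); the metric is diagonal, so only the m = k term contributes.
Non-zero symbols (using the symmetry Γ^k_{ij} = Γ^k_{ji}):
Γ^r_{r r} = (1/2) g^{rr} (∂_r g_{rr} + ∂_r g_{rr} - ∂_r g_{rr}) = (1/2)((1 - r^2)^2/4)((16*r/(1 - r^2)^3) + (16*r/(1 - r^2)^3) - (16*r/(1 - r^2)^3)) = 2*r/(1 - r^2)
Γ^r_{θ θ} = (1/2) g^{rr} (∂_θ g_{rθ} + ∂_θ g_{rθ} - ∂_r g_{θθ}) = (1/2)((1 - r^2)^2/4)((0) + (0) - (-8*(r^3 + r)/(r^2 - 1)^3)) = (r^3 + r)/(r^2 - 1)
Γ^θ_{r θ} = (1/2) g^{θθ} (∂_r g_{θθ} + ∂_θ g_{θr} - ∂_θ g_{rθ}) = (1/2)((1 - r^2)^2/(4*r^2))((-8*(r^3 + r)/(r^2 - 1)^3) + (0) - (0)) = (-r^2 - 1)/(r^3 - r)
All other Christoffel symbols are zero.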